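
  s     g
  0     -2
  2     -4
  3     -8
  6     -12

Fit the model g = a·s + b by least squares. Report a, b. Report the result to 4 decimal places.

Sums needed: Σs·s = 49, Σs = 11, Σ1 = 4.
Moment sums: Σs·g = -104, Σg = -26.
Δ = 49·4 − 11² = 75.
a = ((-104)·4 − 11·(-26))/75 = -26/15; b = (49·(-26) − 11·(-104))/75 = -26/15.

a = -1.7333, b = -1.7333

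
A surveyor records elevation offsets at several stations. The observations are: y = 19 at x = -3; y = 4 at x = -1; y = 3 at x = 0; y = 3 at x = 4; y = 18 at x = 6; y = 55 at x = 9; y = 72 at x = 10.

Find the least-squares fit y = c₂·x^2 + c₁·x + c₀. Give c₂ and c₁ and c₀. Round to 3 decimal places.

The normal equations are: 18195·c₂ + 1981·c₁ + 243·c₀ = 12526;  1981·c₂ + 243·c₁ + 25·c₀ = 1274;  243·c₂ + 25·c₁ + 7·c₀ = 174.
Inverting the 3×3 Gram matrix, [c₂, c₁, c₀]ᵀ = [118362/114221, -372226/114221, 59734/114221]ᵀ.

c₂ = 1.036, c₁ = -3.259, c₀ = 0.523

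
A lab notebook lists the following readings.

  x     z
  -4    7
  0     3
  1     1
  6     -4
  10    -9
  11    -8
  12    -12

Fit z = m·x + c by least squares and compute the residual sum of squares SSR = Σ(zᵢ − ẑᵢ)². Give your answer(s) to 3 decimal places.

Sums needed: Σx·x = 418, Σx = 36, Σ1 = 7.
For Mᵀz: Σx·z = -373, Σz = -22.
Normal equations: [[418, 36]; [36, 7]]·[m, c]ᵀ = [-373, -22]ᵀ.
Δ = 418·7 − 36² = 1630.
m = ((-373)·7 − 36·(-22))/1630 = -1819/1630; c = (418·(-22) − 36·(-373))/1630 = 2116/815.
Residuals: -49/815, 329/815, -783/1630, 81/815, -356/815, 2737/1630, -982/815; SSR = 7937/1630.

SSR = 4.869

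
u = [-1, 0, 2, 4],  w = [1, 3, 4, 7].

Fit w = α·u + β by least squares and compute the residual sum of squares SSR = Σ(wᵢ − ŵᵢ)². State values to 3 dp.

SSR = 0.847

From the data, Σu·u = 21, Σu = 5, Σ1 = 4.
And Σu·w = 35, Σw = 15.
Eliminating β: 4·(row 1) − 5·(row 2) gives 59·α = 4·35 − 5·15 = 65, so α = 65/59.
Then β = (15 − 5·(65/59))/4 = 140/59.
Residuals: -16/59, 37/59, -34/59, 13/59; SSR = 50/59.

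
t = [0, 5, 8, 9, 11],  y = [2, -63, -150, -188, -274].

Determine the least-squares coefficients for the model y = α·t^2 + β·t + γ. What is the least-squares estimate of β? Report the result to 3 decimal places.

β = -2.903

Compute the Gram sums: Σt^2·t^2 = 25923, Σt^2·t = 2697, Σt^2 = 291, Σt·t = 291, Σt = 33, Σ1 = 5.
And Σt^2·y = -59557, Σt·y = -6221, Σy = -673.
So XᵀX·[α, β, γ]ᵀ = Xᵀy: [[25923, 2697, 291]; [2697, 291, 33]; [291, 33, 5]]·[α, β, γ]ᵀ = [-59557, -6221, -673]ᵀ.
Solving the 3×3 system (Gaussian elimination) gives α = -15425/7644, β = -22189/7644, γ = 1275/637.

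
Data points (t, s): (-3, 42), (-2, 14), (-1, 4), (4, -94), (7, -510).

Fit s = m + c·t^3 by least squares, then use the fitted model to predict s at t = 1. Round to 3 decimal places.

Forming MᵀM = [[5, 371]; [371, 122539]] and Mᵀs = [-544, -182196]ᵀ gives MᵀM·[m, c]ᵀ = Mᵀs.
Δ = 5·122539 − 371² = 475054.
m = ((-544)·122539 − 371·(-182196))/475054 = 466750/237527; c = (5·(-182196) − 371·(-544))/475054 = -354578/237527.
At t = 1: ŝ = (466750/237527)·(1) + (-354578/237527)·(1) = 112172/237527.

ŝ = 0.472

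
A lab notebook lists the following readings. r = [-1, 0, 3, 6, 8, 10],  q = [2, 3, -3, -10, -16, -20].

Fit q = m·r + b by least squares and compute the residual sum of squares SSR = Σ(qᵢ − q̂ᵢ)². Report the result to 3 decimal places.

Entries of XᵀX: Σr·r = 210, Σr = 26, Σ1 = 6.
Moment sums: Σr·q = -399, Σq = -44.
det = 210·6 − 26² = 584.
m = ((-399)·6 − 26·(-44))/584 = -625/292; b = (210·(-44) − 26·(-399))/584 = 567/292.
Residuals: -152/73, 309/292, 108/73, 263/292, -239/292, -157/292; SSR = 2749/292.

SSR = 9.414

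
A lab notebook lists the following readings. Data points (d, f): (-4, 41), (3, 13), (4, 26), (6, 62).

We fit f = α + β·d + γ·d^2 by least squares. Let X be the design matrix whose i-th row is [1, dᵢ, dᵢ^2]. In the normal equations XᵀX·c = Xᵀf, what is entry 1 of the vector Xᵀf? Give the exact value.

142

Entry 1 ↔ basis 1, so (Xᵀf)_{1} = Σᵢ fᵢ = (1)·(41) + (1)·(13) + (1)·(26) + (1)·(62) = 142.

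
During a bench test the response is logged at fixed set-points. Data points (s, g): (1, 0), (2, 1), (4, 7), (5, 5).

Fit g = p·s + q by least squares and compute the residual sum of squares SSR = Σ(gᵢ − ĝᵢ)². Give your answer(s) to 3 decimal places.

SSR = 7.150

With design matrix X, XᵀX = [[46, 12]; [12, 4]] and Xᵀg = [55, 13]ᵀ.
Δ = 46·4 − 12² = 40.
p = (55·4 − 12·13)/40 = 8/5; q = (46·13 − 12·55)/40 = -31/20.
Residuals: -1/20, -13/20, 43/20, -29/20; SSR = 143/20.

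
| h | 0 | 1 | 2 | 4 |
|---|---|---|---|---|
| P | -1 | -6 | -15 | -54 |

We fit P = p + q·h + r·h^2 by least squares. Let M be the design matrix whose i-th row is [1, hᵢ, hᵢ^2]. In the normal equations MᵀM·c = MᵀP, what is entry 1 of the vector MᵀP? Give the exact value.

-76

Entry 1 ↔ basis 1, so (MᵀP)_{1} = Σᵢ Pᵢ = (1)·(-1) + (1)·(-6) + (1)·(-15) + (1)·(-54) = -76.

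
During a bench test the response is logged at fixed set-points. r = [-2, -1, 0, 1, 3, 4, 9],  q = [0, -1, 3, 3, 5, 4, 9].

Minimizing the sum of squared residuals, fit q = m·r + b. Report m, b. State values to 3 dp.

m = 0.833, b = 1.619

Normal-equation sums: Σr·r = 112, Σr = 14, Σ1 = 7.
Moment sums: Σr·q = 116, Σq = 23.
det = 112·7 − 14² = 588.
m = (116·7 − 14·23)/588 = 5/6; b = (112·23 − 14·116)/588 = 34/21.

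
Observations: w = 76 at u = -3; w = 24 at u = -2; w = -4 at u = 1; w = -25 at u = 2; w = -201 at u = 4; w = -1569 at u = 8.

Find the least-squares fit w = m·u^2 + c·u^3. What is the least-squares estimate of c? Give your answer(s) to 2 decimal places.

c = -3.00

Normal-equation sums: Σu^2·u^2 = 4466, Σu^2·u^3 = 33550, Σu^3·u^3 = 267098.
And Σu^2·w = -102956, Σu^3·w = -818640.
MᵀM·[m, c]ᵀ = Mᵀw becomes [[4466, 33550]; [33550, 267098]]·[m, c]ᵀ = [-102956, -818640]ᵀ.
Determinant 4466·267098 − 33550² = 67257168.
m = ((-102956)·267098 − 33550·(-818640))/67257168 = -4246211/8407146; c = (4466·(-818640) − 33550·(-102956))/67257168 = -2294005/764286.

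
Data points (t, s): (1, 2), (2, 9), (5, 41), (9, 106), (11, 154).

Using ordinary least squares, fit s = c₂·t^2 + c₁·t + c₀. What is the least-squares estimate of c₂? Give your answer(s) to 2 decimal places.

c₂ = 0.95

From the data, Σt^2·t^2 = 21844, Σt^2·t = 2194, Σt^2 = 232, Σt·t = 232, Σt = 28, Σ1 = 5.
Right-hand side: Σt^2·s = 28283, Σt·s = 2873, Σs = 312.
Normal equations: [[21844, 2194, 232]; [2194, 232, 28]; [232, 28, 5]]·[c₂, c₁, c₀]ᵀ = [28283, 2873, 312]ᵀ.
Inverting the 3×3 Gram matrix, [c₂, c₁, c₀]ᵀ = [25717/27074, 99313/27074, -30002/13537]ᵀ.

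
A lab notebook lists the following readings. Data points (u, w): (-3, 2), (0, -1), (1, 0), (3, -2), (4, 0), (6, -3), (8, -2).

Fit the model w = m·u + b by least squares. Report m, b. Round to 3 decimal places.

Normal-equation sums: Σu·u = 135, Σu = 19, Σ1 = 7.
Right-hand side: Σu·w = -46, Σw = -6.
So AᵀA·[m, b]ᵀ = Aᵀw: [[135, 19]; [19, 7]]·[m, b]ᵀ = [-46, -6]ᵀ.
Eliminating b: 7·(row 1) − 19·(row 2) gives 584·m = 7·(-46) − 19·(-6) = -208, so m = -26/73.
Then b = ((-6) − 19·(-26/73))/7 = 8/73.

m = -0.356, b = 0.110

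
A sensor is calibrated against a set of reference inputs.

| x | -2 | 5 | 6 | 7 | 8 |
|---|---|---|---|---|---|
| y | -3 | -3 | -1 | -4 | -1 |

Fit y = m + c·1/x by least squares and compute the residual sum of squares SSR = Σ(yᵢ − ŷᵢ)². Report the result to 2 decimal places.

With design matrix A, AᵀA = [[5, 113/840]; [113/840, 249649/705600]] and Aᵀy = [-12, 31/840]ᵀ.
Eliminating c: (249649/705600)·(row 1) − (113/840)·(row 2) gives (308869/176400)·m = (249649/705600)·(-12) − (113/840)·(31/840) = -2999291/705600, so m = -2999291/1235476.
Then c = ((31/840) − (113/840)·(-2999291/1235476))/(249649/705600) = 317310/308869.
Residuals: -72517/1235476, -960985/1235476, 1552275/1235476, -2123933/1235476, 401290/308869; SSR = 8438803/1235476.

SSR = 6.83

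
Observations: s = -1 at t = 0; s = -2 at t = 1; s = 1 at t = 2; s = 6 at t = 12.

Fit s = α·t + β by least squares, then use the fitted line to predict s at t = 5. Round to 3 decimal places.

The normal system MᵀM·[α, β]ᵀ = Mᵀs is [[149, 15]; [15, 4]]·[α, β]ᵀ = [72, 4]ᵀ.
Δ = 149·4 − 15² = 371.
α = (72·4 − 15·4)/371 = 228/371; β = (149·4 − 15·72)/371 = -484/371.
At t = 5: ŝ = (228/371)·(5) + (-484/371)·(1) = 656/371.

ŝ = 1.768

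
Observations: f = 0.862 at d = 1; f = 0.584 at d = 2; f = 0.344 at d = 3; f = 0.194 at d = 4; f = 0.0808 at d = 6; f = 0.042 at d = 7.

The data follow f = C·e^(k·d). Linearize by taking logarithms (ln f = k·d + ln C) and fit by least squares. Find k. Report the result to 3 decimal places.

Let Y = ln f. Fitting Y = k·d + ln C by least squares:
Over the data: Σd = 23.0000, Σ(d)² = 115.0000, Σln f = -9.0792, Σd·ln f = -48.2704.
Normal system: [[115.0000, 23.0000]; [23.0000, 6]]·[k, ln C]ᵀ = [-48.2704, -9.0792]ᵀ.
Δ = 115.0000·6 − (23.0000)² = 161.0000; k = (-48.2704·6 − 23.0000·-9.0792)/161.0000 = -0.50186, ln C = (115.0000·-9.0792 − 23.0000·-48.2704)/161.0000 = 0.41061.

k = -0.502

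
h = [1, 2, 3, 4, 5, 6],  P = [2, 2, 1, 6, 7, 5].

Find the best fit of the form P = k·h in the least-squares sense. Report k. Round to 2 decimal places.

Compute the Gram sums: Σh·h = 91.
For XᵀP: Σh·P = 98.
So XᵀX·[k]ᵀ = XᵀP: [[91]]·[k]ᵀ = [98]ᵀ.
Hence k = 98 / 91 ≈ 1.07692.

k = 1.08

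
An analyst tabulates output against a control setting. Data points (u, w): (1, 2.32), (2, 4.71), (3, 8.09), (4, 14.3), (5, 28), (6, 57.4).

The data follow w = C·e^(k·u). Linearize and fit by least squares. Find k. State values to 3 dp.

k = 0.627

With ln wᵢ as the transformed response and uᵢ as the regressor:
AᵀA = [[91.0000, 21.0000]; [21.0000, 6]], rhs = [61.8152, 14.5244]ᵀ  (here Σu = 21.0000, Σ(u)² = 91.0000, Σln w = 14.5244, Σu·ln w = 61.8152).
Δ = 91.0000·6 − (21.0000)² = 105.0000; k = (61.8152·6 − 21.0000·14.5244)/105.0000 = 0.62742, ln C = (91.0000·14.5244 − 21.0000·61.8152)/105.0000 = 0.22478.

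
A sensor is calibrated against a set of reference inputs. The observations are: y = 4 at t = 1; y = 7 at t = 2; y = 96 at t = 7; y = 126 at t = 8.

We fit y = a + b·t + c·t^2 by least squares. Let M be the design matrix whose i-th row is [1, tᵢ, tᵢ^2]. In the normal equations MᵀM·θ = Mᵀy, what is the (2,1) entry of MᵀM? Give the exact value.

Row 2 ↔ basis t, column 1 ↔ basis 1, so (MᵀM)_{2,1} = Σᵢ t = (1)·(1) + (2)·(1) + (7)·(1) + (8)·(1) = 18.

18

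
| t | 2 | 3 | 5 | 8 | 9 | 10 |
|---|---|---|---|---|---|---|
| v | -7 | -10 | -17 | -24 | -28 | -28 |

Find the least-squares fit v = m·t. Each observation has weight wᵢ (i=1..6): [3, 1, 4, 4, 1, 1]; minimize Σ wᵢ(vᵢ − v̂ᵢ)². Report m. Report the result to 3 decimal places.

m = -3.068

Entries of AᵀWA: Σwᵢ·t·t = 558.
Right-hand side: Σwᵢ·t·v = -1712.
So AᵀWA·[m]ᵀ = AᵀWv: [[558]]·[m]ᵀ = [-1712]ᵀ.
m = (-1712)/558 = -3.0681.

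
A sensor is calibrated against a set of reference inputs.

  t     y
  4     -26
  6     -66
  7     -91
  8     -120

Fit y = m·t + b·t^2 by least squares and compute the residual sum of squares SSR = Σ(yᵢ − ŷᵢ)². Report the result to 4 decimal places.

SSR = 1.4166

Normal-equation sums: Σt·t = 165, Σt·t^2 = 1135, Σt^2·t^2 = 8049.
And Σt·y = -2097, Σt^2·y = -14931.
Normal equations: [[165, 1135]; [1135, 8049]]·[m, b]ᵀ = [-2097, -14931]ᵀ.
Determinant 165·8049 − 1135² = 39860.
m = ((-2097)·8049 − 1135·(-14931))/39860 = 16983/9965; b = (165·(-14931) − 1135·(-2097))/39860 = -4176/1993.
Residuals: 7058/9965, -7908/9965, -2576/9965, 4656/9965; SSR = 14116/9965.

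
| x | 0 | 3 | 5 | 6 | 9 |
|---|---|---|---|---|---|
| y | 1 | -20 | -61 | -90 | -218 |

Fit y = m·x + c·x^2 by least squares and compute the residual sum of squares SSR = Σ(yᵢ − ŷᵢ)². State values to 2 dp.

SSR = 4.38

Normal-equation sums: Σx·x = 151, Σx·x^2 = 1097, Σx^2·x^2 = 8563.
And Σx·y = -2867, Σx^2·y = -22603.
So AᵀA·[m, c]ᵀ = Aᵀy: [[151, 1097]; [1097, 8563]]·[m, c]ᵀ = [-2867, -22603]ᵀ.
det = 151·8563 − 1097² = 89604.
m = ((-2867)·8563 − 1097·(-22603))/89604 = 40895/14934; c = (151·(-22603) − 1097·(-2867))/89604 = -44659/14934.
Residuals: 1, -3239/2489, 9/131, 3049/2489, -8/19; SSR = 10892/2489.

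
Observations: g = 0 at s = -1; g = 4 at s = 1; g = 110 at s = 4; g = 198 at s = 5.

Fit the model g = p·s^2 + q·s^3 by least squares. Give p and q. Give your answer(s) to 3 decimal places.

Setting ∂/∂p … = 0 gives: 883·p + 4149·q = 6714;  4149·p + 19723·q = 31794.
(Σs^2·s^2 = 883, Σs^2·s^3 = 4149, Σs^3·s^3 = 19723, Σs^2·g = 6714, Σs^3·g = 31794.)
det = 883·19723 − 4149² = 201208.
p = (6714·19723 − 4149·31794)/201208 = 126729/50302; q = (883·31794 − 4149·6714)/201208 = 54429/50302.

p = 2.519, q = 1.082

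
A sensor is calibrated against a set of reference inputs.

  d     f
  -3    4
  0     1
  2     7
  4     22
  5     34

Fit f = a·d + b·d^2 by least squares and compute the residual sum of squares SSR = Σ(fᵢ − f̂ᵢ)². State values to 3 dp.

SSR = 1.951

AᵀA·[a, b]ᵀ = Aᵀf reads: 54·a + 170·b = 260;  170·a + 978·b = 1266.
(Σd·d = 54, Σd·d^2 = 170, Σd^2·d^2 = 978, Σd·f = 260, Σd^2·f = 1266.)
Determinant 54·978 − 170² = 23912.
a = (260·978 − 170·1266)/23912 = 1395/854; b = (54·1266 − 170·260)/23912 = 863/854.
Residuals: -83/427, 1, -132/427, -300/427, 243/427; SSR = 119/61.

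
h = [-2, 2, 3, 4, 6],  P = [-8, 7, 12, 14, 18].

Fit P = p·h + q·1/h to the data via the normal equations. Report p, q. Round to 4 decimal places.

p = 3.0484, q = 3.9323

Forming XᵀX = [[69, 5]; [5, 101/144]] and XᵀP = [230, 18]ᵀ gives XᵀX·[p, q]ᵀ = XᵀP.
Determinant 69·(101/144) − 5² = 1123/48.
p = (230·(101/144) − 5·18)/(1123/48) = 10270/3369; q = (69·18 − 5·230)/(1123/48) = 4416/1123.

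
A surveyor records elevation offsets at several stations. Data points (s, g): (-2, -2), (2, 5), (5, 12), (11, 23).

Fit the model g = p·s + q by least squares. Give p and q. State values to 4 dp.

Compute the Gram sums: Σs·s = 154, Σs = 16, Σ1 = 4.
Moment sums: Σs·g = 327, Σg = 38.
XᵀX·[p, q]ᵀ = Xᵀg becomes [[154, 16]; [16, 4]]·[p, q]ᵀ = [327, 38]ᵀ.
Δ = 154·4 − 16² = 360.
p = (327·4 − 16·38)/360 = 35/18; q = (154·38 − 16·327)/360 = 31/18.

p = 1.9444, q = 1.7222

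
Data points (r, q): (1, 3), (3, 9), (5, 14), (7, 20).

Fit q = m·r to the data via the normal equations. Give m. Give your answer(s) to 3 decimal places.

The normal system AᵀA·[m]ᵀ = Aᵀq is [[84]]·[m]ᵀ = [240]ᵀ.
Hence m = 240 / 84 ≈ 2.85714.

m = 2.857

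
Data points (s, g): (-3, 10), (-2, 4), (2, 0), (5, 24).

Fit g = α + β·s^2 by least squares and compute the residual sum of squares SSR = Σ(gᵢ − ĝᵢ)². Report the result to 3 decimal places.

SSR = 13.663

Setting ∂/∂α … = 0 gives: 4·α + 42·β = 38;  42·α + 738·β = 706.
(Σ1 = 4, Σs^2 = 42, Σs^2·s^2 = 738, Σg = 38, Σs^2·g = 706.)
Determinant 4·738 − 42² = 1188.
α = (38·738 − 42·706)/1188 = -134/99; β = (4·706 − 42·38)/1188 = 307/297.
Residuals: 203/99, 362/297, -826/297, -145/297; SSR = 4058/297.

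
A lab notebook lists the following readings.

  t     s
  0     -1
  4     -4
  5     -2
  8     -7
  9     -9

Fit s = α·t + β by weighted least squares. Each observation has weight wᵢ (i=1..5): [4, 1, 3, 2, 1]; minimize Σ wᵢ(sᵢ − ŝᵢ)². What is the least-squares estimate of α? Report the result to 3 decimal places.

α = -0.734

Normal-equation sums: Σwᵢ·t·t = 300, Σwᵢ·t = 44, Σwᵢ·1 = 11.
For XᵀWs: Σwᵢ·t·s = -239, Σwᵢ·s = -37.
Eliminating β: 11·(row 1) − 44·(row 2) gives 1364·α = 11·(-239) − 44·(-37) = -1001, so α = -91/124.
Then β = ((-37) − 44·(-91/124))/11 = -146/341.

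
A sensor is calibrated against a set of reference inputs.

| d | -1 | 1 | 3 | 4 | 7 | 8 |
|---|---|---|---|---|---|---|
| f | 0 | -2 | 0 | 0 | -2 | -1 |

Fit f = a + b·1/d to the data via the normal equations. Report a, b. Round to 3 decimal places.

a = -0.718, b = -0.814

Forming XᵀX = [[6, 143/168]; [143/168, 62365/28224]] and Xᵀf = [-5, -135/56]ᵀ gives XᵀX·[a, b]ᵀ = Xᵀf.
Eliminating b: (62365/28224)·(row 1) − (143/168)·(row 2) gives (353741/28224)·a = (62365/28224)·(-5) − (143/168)·(-135/56) = -126955/14112, so a = -253910/353741.
Then b = ((-135/56) − (143/168)·(-253910/353741))/(62365/28224) = -288120/353741.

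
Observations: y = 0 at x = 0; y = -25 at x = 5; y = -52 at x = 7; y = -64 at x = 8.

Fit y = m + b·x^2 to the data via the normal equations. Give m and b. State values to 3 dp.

From the data, Σ1 = 4, Σx^2 = 138, Σx^2·x^2 = 7122.
And Σy = -141, Σx^2·y = -7269.
Normal equations: [[4, 138]; [138, 7122]]·[m, b]ᵀ = [-141, -7269]ᵀ.
det = 4·7122 − 138² = 9444.
m = ((-141)·7122 − 138·(-7269))/9444 = -90/787; b = (4·(-7269) − 138·(-141))/9444 = -1603/1574.

m = -0.114, b = -1.018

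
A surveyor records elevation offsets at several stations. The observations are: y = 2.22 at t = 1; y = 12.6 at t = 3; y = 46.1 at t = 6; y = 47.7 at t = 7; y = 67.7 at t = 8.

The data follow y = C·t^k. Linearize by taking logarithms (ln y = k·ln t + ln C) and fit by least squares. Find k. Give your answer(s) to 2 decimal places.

k = 1.64

With ln yᵢ as the transformed response and ln tᵢ as the regressor:
XᵀX = [[12.5280, 6.9157]; [6.9157, 5]], rhs = [25.9333, 15.2420]ᵀ  (here Σln t = 6.9157, Σ(ln t)² = 12.5280, Σln y = 15.2420, Σln t·ln y = 25.9333).
Slope k = (n·Σln t·ln y − Σln t·Σln y)/(n·Σ(ln t)² − (Σln t)²) = (5·25.9333 − 6.9157·15.2420)/14.8127 = 1.63756; ln C = (Σln y − k·Σln t)/n = 0.78343.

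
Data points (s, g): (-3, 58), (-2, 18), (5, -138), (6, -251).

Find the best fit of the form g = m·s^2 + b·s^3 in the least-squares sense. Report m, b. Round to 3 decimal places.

Forming XᵀX = [[2018, 10626]; [10626, 63074]] and Xᵀg = [-11892, -73176]ᵀ gives XᵀX·[m, b]ᵀ = Xᵀg.
Eliminating b: 63074·(row 1) − 10626·(row 2) gives 14371456·m = 63074·(-11892) − 10626·(-73176) = 27492168, so m = 312411/163312.
Then b = ((-73176) − 10626·(312411/163312))/63074 = -2663097/1796432.

m = 1.913, b = -1.482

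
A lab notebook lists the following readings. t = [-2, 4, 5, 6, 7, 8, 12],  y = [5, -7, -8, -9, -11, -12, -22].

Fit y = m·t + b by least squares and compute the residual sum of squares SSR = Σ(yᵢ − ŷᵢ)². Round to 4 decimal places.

MᵀM·[m, b]ᵀ = Mᵀy reads: 338·m + 40·b = -569;  40·m + 7·b = -64.
Δ = 338·7 − 40² = 766.
m = ((-569)·7 − 40·(-64))/766 = -1423/766; b = (338·(-64) − 40·(-569))/766 = 564/383.
Residuals: -72/383, -399/383, -141/766, 258/383, 407/766, 532/383, -452/383; SSR = 3993/766.

SSR = 5.2128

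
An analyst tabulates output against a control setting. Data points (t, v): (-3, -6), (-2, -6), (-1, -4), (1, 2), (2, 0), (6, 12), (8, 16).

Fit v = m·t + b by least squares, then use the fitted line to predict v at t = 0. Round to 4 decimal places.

AᵀA·[m, b]ᵀ = Aᵀv reads: 119·m + 11·b = 236;  11·m + 7·b = 14.
(Σt·t = 119, Σt = 11, Σ1 = 7, Σt·v = 236, Σv = 14.)
Determinant 119·7 − 11² = 712.
m = (236·7 − 11·14)/712 = 749/356; b = (119·14 − 11·236)/712 = -465/356.
At t = 0: v̂ = (749/356)·(0) + (-465/356)·(1) = -465/356.

v̂ = -1.3062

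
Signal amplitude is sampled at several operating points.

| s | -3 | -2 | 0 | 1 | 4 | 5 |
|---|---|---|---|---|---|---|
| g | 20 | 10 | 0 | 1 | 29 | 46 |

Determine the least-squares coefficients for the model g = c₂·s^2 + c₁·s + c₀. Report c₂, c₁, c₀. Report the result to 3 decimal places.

c₂ = 1.995, c₁ = -0.770, c₀ = 0.019

Sums needed: Σs^2·s^2 = 979, Σs^2·s = 155, Σs^2 = 55, Σs·s = 55, Σs = 5, Σ1 = 6.
Right-hand side: Σs^2·g = 1835, Σs·g = 267, Σg = 106.
Normal equations: [[979, 155, 55]; [155, 55, 5]; [55, 5, 6]]·[c₂, c₁, c₀]ᵀ = [1835, 267, 106]ᵀ.
Inverting the 3×3 Gram matrix, [c₂, c₁, c₀]ᵀ = [14629/7332, -28231/36660, 23/1222]ᵀ.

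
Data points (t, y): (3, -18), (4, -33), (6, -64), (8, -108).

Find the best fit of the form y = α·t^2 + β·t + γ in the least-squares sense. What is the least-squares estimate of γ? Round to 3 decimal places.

Sums needed: Σt^2·t^2 = 5729, Σt^2·t = 819, Σt^2 = 125, Σt·t = 125, Σt = 21, Σ1 = 4.
Moment sums: Σt^2·y = -9906, Σt·y = -1434, Σy = -223.
Normal equations: [[5729, 819, 125]; [819, 125, 21]; [125, 21, 4]]·[α, β, γ]ᵀ = [-9906, -1434, -223]ᵀ.
Solving the 3×3 system (Gaussian elimination) gives α = -961/796, β = -3603/796, γ = 2285/398.

γ = 5.741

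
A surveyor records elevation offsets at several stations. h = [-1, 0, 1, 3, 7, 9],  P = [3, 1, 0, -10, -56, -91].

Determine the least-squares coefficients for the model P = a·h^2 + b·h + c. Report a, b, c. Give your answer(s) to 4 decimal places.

a = -1.0243, b = -1.1277, c = 2.1417

Sums needed: Σh^2·h^2 = 9045, Σh^2·h = 1099, Σh^2 = 141, Σh·h = 141, Σh = 19, Σ1 = 6.
For MᵀP: Σh^2·P = -10202, Σh·P = -1244, ΣP = -153.
MᵀM·[a, b, c]ᵀ = MᵀP becomes [[9045, 1099, 141]; [1099, 141, 19]; [141, 19, 6]]·[a, b, c]ᵀ = [-10202, -1244, -153]ᵀ.
Inverting the 3×3 Gram matrix, [a, b, c]ᵀ = [-23071/22524, -42333/37540, 60299/28155]ᵀ.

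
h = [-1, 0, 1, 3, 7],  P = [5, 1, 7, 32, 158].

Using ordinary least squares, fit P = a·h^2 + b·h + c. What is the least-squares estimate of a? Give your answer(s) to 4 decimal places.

a = 3.0695

The normal system AᵀA·[a, b, c]ᵀ = AᵀP is [[2484, 370, 60]; [370, 60, 10]; [60, 10, 5]]·[a, b, c]ᵀ = [8042, 1204, 203]ᵀ.
Inverting the 3×3 Gram matrix, [a, b, c]ᵀ = [1237/403, 1543/2015, 4503/2015]ᵀ.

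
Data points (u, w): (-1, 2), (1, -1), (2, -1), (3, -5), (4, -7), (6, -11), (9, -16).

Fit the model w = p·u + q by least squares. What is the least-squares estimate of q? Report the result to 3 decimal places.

Entries of MᵀM: Σu·u = 148, Σu = 24, Σ1 = 7.
Right-hand side: Σu·w = -258, Σw = -39.
Normal equations: [[148, 24]; [24, 7]]·[p, q]ᵀ = [-258, -39]ᵀ.
Determinant 148·7 − 24² = 460.
p = ((-258)·7 − 24·(-39))/460 = -87/46; q = (148·(-39) − 24·(-258))/460 = 21/23.

q = 0.913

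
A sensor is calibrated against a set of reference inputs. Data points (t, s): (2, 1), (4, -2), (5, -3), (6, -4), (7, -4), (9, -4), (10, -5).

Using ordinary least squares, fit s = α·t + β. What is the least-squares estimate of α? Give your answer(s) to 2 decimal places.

α = -0.64

Sums needed: Σt·t = 311, Σt = 43, Σ1 = 7.
Moment sums: Σt·s = -159, Σs = -21.
Δ = 311·7 − 43² = 328.
α = ((-159)·7 − 43·(-21))/328 = -105/164; β = (311·(-21) − 43·(-159))/328 = 153/164.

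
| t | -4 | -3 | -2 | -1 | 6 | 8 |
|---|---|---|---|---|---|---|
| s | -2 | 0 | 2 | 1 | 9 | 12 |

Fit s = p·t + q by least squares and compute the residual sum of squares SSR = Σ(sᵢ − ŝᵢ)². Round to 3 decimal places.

SSR = 3.050

Forming MᵀM = [[130, 4]; [4, 6]] and Mᵀs = [153, 22]ᵀ gives MᵀM·[p, q]ᵀ = Mᵀs.
Eliminating q: 6·(row 1) − 4·(row 2) gives 764·p = 6·153 − 4·22 = 830, so p = 415/382.
Then q = (22 − 4·(415/382))/6 = 562/191.
Residuals: -114/191, 121/382, 235/191, -327/382, -88/191, 70/191; SSR = 1165/382.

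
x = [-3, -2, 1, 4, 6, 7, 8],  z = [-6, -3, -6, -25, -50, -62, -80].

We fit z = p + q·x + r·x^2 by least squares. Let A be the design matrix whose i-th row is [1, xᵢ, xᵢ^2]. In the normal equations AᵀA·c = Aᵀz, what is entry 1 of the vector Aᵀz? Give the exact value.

-232

Entry 1 ↔ basis 1, so (Aᵀz)_{1} = Σᵢ zᵢ = (1)·(-6) + (1)·(-3) + (1)·(-6) + (1)·(-25) + (1)·(-50) + (1)·(-62) + (1)·(-80) = -232.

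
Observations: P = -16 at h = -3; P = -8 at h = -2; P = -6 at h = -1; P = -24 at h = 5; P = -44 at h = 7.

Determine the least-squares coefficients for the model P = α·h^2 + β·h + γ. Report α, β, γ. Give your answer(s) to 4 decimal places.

With design matrix X, XᵀX = [[3124, 432, 88]; [432, 88, 6]; [88, 6, 5]] and XᵀP = [-2938, -358, -98]ᵀ.
Row-reducing yields α = -12225/12962, β = 10819/12962, γ = -25939/6481.

α = -0.9431, β = 0.8347, γ = -4.0023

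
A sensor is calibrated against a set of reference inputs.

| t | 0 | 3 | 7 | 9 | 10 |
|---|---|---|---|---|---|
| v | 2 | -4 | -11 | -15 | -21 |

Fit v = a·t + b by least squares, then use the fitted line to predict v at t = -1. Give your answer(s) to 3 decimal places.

The normal system AᵀA·[a, b]ᵀ = Aᵀv is [[239, 29]; [29, 5]]·[a, b]ᵀ = [-434, -49]ᵀ.
det = 239·5 − 29² = 354.
a = ((-434)·5 − 29·(-49))/354 = -749/354; b = (239·(-49) − 29·(-434))/354 = 875/354.
At t = -1: v̂ = (-749/354)·(-1) + (875/354)·(1) = 812/177.

v̂ = 4.588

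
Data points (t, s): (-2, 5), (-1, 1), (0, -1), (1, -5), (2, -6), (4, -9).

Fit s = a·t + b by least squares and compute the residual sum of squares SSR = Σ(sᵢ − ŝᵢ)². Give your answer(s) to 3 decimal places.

Normal-equation sums: Σt·t = 26, Σt = 4, Σ1 = 6.
Moment sums: Σt·s = -64, Σs = -15.
Normal equations: [[26, 4]; [4, 6]]·[a, b]ᵀ = [-64, -15]ᵀ.
Determinant 26·6 − 4² = 140.
a = ((-64)·6 − 4·(-15))/140 = -81/35; b = (26·(-15) − 4·(-64))/140 = -67/70.
Residuals: 93/70, -5/14, -3/70, -121/70, -29/70, 17/14; SSR = 457/70.

SSR = 6.529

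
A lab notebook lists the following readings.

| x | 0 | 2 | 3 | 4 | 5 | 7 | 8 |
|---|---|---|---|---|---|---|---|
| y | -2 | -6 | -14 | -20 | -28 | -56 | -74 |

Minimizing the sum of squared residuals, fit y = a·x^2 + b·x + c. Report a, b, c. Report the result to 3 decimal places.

Sums needed: Σx^2·x^2 = 7475, Σx^2·x = 1079, Σx^2 = 167, Σx·x = 167, Σx = 29, Σ1 = 7.
And Σx^2·y = -8650, Σx·y = -1258, Σy = -200.
So MᵀM·[a, b, c]ᵀ = Mᵀy: [[7475, 1079, 167]; [1079, 167, 29]; [167, 29, 7]]·[a, b, c]ᵀ = [-8650, -1258, -200]ᵀ.
Inverting the 3×3 Gram matrix, [a, b, c]ᵀ = [-9035/7987, 1451/7987, -2666/1141]ᵀ.

a = -1.131, b = 0.182, c = -2.337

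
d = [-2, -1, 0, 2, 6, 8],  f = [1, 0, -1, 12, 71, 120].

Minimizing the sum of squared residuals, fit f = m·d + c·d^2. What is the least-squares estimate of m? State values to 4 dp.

The normal equations are: 109·m + 727·c = 1408;  727·m + 5425·c = 10288.
(Σd·d = 109, Σd·d^2 = 727, Σd^2·d^2 = 5425, Σd·f = 1408, Σd^2·f = 10288.)
Determinant 109·5425 − 727² = 62796.
m = (1408·5425 − 727·10288)/62796 = 13252/5233; c = (109·10288 − 727·1408)/62796 = 8148/5233.

m = 2.5324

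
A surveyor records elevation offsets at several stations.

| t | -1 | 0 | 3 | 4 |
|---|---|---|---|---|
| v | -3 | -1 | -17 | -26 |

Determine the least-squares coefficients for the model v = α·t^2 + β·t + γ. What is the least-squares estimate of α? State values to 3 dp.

Normal-equation sums: Σt^2·t^2 = 338, Σt^2·t = 90, Σt^2 = 26, Σt·t = 26, Σt = 6, Σ1 = 4.
For Aᵀv: Σt^2·v = -572, Σt·v = -152, Σv = -47.
Normal equations: [[338, 90, 26]; [90, 26, 6]; [26, 6, 4]]·[α, β, γ]ᵀ = [-572, -152, -47]ᵀ.
Row-reducing yields α = -11/8, β = -91/136, γ = -123/68.

α = -1.375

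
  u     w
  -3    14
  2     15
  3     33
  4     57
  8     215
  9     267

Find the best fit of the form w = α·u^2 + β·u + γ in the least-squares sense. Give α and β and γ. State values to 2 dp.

From the data, Σu^2·u^2 = 11091, Σu^2·u = 1313, Σu^2 = 183, Σu·u = 183, Σu = 23, Σ1 = 6.
Right-hand side: Σu^2·w = 36782, Σu·w = 4438, Σw = 601.
Solving the 3×3 system (Gaussian elimination) gives α = 1334323/445656, β = 475099/148552, γ = -760307/222828.

α = 2.99, β = 3.20, γ = -3.41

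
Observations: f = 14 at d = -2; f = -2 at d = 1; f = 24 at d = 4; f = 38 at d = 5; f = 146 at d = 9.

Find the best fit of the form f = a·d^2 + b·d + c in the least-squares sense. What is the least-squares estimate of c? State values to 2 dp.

Setting ∂/∂a … = 0 gives: 7459·a + 911·b + 127·c = 13214;  911·a + 127·b + 17·c = 1570;  127·a + 17·b + 5·c = 220.
Inverting the 3×3 Gram matrix, [a, b, c]ᵀ = [4289/2029, -5599/2029, -628/2029]ᵀ.

c = -0.31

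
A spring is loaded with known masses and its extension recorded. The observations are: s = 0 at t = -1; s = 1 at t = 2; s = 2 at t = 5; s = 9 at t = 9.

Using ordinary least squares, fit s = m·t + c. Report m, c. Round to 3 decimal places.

Normal-equation sums: Σt·t = 111, Σt = 15, Σ1 = 4.
And Σt·s = 93, Σs = 12.
So MᵀM·[m, c]ᵀ = Mᵀs: [[111, 15]; [15, 4]]·[m, c]ᵀ = [93, 12]ᵀ.
Eliminating c: 4·(row 1) − 15·(row 2) gives 219·m = 4·93 − 15·12 = 192, so m = 64/73.
Then c = (12 − 15·(64/73))/4 = -21/73.

m = 0.877, c = -0.288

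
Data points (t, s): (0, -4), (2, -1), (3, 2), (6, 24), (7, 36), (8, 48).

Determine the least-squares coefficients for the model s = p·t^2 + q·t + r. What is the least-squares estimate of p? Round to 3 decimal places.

p = 0.890

Sums needed: Σt^2·t^2 = 7890, Σt^2·t = 1106, Σt^2 = 162, Σt·t = 162, Σt = 26, Σ1 = 6.
And Σt^2·s = 5714, Σt·s = 784, Σs = 105.
Normal equations: [[7890, 1106, 162]; [1106, 162, 26]; [162, 26, 6]]·[p, q, r]ᵀ = [5714, 784, 105]ᵀ.
Row-reducing yields p = 1709/1920, q = -397/640, r = -3691/960.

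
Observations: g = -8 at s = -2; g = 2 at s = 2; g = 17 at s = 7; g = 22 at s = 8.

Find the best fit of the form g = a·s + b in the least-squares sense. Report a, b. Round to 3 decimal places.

a = 2.954, b = -2.826

The normal equations are: 121·a + 15·b = 315;  15·a + 4·b = 33.
(Σs·s = 121, Σs = 15, Σ1 = 4, Σs·g = 315, Σg = 33.)
Eliminating b: 4·(row 1) − 15·(row 2) gives 259·a = 4·315 − 15·33 = 765, so a = 765/259.
Then b = (33 − 15·(765/259))/4 = -732/259.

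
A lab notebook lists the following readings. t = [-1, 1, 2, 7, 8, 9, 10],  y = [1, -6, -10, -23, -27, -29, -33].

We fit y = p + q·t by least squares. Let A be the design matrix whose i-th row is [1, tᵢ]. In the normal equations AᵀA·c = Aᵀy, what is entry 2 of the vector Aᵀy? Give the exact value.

-995

Entry 2 ↔ basis t, so (Aᵀy)_{2} = Σᵢ (t)·yᵢ = (-1)·(1) + (1)·(-6) + (2)·(-10) + (7)·(-23) + (8)·(-27) + (9)·(-29) + (10)·(-33) = -995.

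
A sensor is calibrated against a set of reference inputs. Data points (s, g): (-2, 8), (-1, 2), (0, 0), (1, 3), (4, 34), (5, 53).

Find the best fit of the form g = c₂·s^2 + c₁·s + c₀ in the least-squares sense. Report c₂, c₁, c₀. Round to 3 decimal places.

c₂ = 2.048, c₁ = 0.283, c₀ = 0.296

XᵀX·[c₂, c₁, c₀]ᵀ = Xᵀg reads: 899·c₂ + 181·c₁ + 47·c₀ = 1906;  181·c₂ + 47·c₁ + 7·c₀ = 386;  47·c₂ + 7·c₁ + 6·c₀ = 100.
Row-reducing yields c₂ = 1202/587, c₁ = 166/587, c₀ = 174/587.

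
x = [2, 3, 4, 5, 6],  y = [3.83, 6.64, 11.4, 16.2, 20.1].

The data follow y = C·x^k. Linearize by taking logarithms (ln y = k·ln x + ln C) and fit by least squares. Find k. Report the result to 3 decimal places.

k = 1.554

Let Y = ln y. Fitting Y = k·ln x + ln C by least squares:
Over the data: Σln x = 6.5793, Σ(ln x)² = 9.4099, Σln y = 11.4553, Σln x·ln y = 16.2432.
Normal system: [[9.4099, 6.5793]; [6.5793, 5]]·[k, ln C]ᵀ = [16.2432, 11.4553]ᵀ.
Δ = 9.4099·5 − (6.5793)² = 3.7630; k = (16.2432·5 − 6.5793·11.4553)/3.7630 = 1.55420, ln C = (9.4099·11.4553 − 6.5793·16.2432)/3.7630 = 0.24597.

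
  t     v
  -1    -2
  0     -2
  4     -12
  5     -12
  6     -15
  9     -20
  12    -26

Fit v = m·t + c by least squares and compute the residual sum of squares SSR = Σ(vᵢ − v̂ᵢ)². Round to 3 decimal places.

Compute the Gram sums: Σt·t = 303, Σt = 35, Σ1 = 7.
Moment sums: Σt·v = -688, Σv = -89.
XᵀX·[m, c]ᵀ = Xᵀv becomes [[303, 35]; [35, 7]]·[m, c]ᵀ = [-688, -89]ᵀ.
Δ = 303·7 − 35² = 896.
m = ((-688)·7 − 35·(-89))/896 = -243/128; c = (303·(-89) − 35·(-688))/896 = -2887/896.
Residuals: -303/448, 1095/896, -1061/896, 5/7, -347/896, 69/224, 3/896; SSR = 3681/896.

SSR = 4.108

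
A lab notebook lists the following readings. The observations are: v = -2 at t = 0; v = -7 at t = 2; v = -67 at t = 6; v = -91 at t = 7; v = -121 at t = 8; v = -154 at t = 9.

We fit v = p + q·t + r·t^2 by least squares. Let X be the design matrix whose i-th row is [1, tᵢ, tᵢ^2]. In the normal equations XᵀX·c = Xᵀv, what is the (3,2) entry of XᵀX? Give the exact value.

Row 3 ↔ basis t^2, column 2 ↔ basis t, so (XᵀX)_{3,2} = Σᵢ (t^2)·(t) = (0)·(0) + (4)·(2) + (36)·(6) + (49)·(7) + (64)·(8) + (81)·(9) = 1808.

1808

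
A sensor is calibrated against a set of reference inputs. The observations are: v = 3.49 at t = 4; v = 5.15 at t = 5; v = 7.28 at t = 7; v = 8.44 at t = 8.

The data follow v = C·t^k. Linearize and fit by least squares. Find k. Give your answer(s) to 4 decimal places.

k = 1.2371

Taking logs, ln v = k·ln t + ln C, so regress ln v on ln t.
AᵀA = [[12.6227, 7.0211]; [7.0211, 4]], rhs = [12.6689, 7.0070]ᵀ  (here Σln t = 7.0211, Σ(ln t)² = 12.6227, Σln v = 7.0070, Σln t·ln v = 12.6689).
Solving (det = 1.1954): k = 1.23708, ln C = -0.41965.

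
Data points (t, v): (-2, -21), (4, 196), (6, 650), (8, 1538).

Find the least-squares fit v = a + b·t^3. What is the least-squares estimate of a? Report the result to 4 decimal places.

a = 3.3258

Sums needed: Σ1 = 4, Σt^3 = 784, Σt^3·t^3 = 312960.
For Aᵀv: Σv = 2363, Σt^3·v = 940568.
Normal equations: [[4, 784]; [784, 312960]]·[a, b]ᵀ = [2363, 940568]ᵀ.
Eliminating b: 312960·(row 1) − 784·(row 2) gives 637184·a = 312960·2363 − 784·940568 = 2119168, so a = 8278/2489.
Then b = (940568 − 784·(8278/2489))/312960 = 119355/39824.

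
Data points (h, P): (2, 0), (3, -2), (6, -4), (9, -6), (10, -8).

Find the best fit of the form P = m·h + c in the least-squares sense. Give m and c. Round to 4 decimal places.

m = -0.8800, c = 1.2800

The normal system XᵀX·[m, c]ᵀ = XᵀP is [[230, 30]; [30, 5]]·[m, c]ᵀ = [-164, -20]ᵀ.
Determinant 230·5 − 30² = 250.
m = ((-164)·5 − 30·(-20))/250 = -22/25; c = (230·(-20) − 30·(-164))/250 = 32/25.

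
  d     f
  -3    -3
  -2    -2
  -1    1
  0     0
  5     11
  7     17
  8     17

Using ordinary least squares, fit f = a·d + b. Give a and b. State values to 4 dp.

Compute the Gram sums: Σd·d = 152, Σd = 14, Σ1 = 7.
Moment sums: Σd·f = 322, Σf = 41.
AᵀA·[a, b]ᵀ = Aᵀf becomes [[152, 14]; [14, 7]]·[a, b]ᵀ = [322, 41]ᵀ.
Eliminating b: 7·(row 1) − 14·(row 2) gives 868·a = 7·322 − 14·41 = 1680, so a = 60/31.
Then b = (41 − 14·(60/31))/7 = 431/217.

a = 1.9355, b = 1.9862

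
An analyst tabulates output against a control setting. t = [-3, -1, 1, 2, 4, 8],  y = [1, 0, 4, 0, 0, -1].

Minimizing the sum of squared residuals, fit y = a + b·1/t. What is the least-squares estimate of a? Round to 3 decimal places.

a = 0.547

Compute the Gram sums: Σ1 = 6, Σ1/t = 13/24, Σ1/t·1/t = 1405/576.
Moment sums: Σy = 4, Σ1/t·y = 85/24.
MᵀM·[a, b]ᵀ = Mᵀy becomes [[6, 13/24]; [13/24, 1405/576]]·[a, b]ᵀ = [4, 85/24]ᵀ.
Eliminating b: (1405/576)·(row 1) − (13/24)·(row 2) gives (8261/576)·a = (1405/576)·4 − (13/24)·(85/24) = 1505/192, so a = 4515/8261.
Then b = ((85/24) − (13/24)·(4515/8261))/(1405/576) = 10992/8261.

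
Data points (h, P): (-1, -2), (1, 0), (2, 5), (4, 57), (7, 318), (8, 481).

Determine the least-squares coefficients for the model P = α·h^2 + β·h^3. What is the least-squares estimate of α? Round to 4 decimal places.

With design matrix X, XᵀX = [[6771, 50631]; [50631, 383955]] and XᵀP = [47296, 359036]ᵀ.
Δ = 6771·383955 − 50631² = 36261144.
α = (47296·383955 − 50631·359036)/36261144 = -1568003/3021762; β = (6771·359036 − 50631·47296)/36261144 = 1010805/1007254.

α = -0.5189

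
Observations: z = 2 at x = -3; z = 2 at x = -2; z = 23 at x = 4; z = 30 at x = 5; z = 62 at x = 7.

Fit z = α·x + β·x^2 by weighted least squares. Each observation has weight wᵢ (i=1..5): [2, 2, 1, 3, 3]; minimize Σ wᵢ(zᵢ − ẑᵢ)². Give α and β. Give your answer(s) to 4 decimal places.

From the data, Σwᵢ·x·x = 264, Σwᵢ·x·x^2 = 1398, Σwᵢ·x^2·x^2 = 9528.
For AᵀWz: Σwᵢ·x·z = 1824, Σwᵢ·x^2·z = 11784.
AᵀWA·[α, β]ᵀ = AᵀWz becomes [[264, 1398]; [1398, 9528]]·[α, β]ᵀ = [1824, 11784]ᵀ.
Eliminating β: 9528·(row 1) − 1398·(row 2) gives 560988·α = 9528·1824 − 1398·11784 = 905040, so α = 25140/15583.
Then β = (11784 − 1398·(25140/15583))/9528 = 15584/15583.

α = 1.6133, β = 1.0001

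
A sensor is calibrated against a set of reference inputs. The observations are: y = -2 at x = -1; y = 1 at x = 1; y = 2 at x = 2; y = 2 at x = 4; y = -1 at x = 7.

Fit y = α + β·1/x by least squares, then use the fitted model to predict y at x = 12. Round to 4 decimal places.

Setting ∂/∂α … = 0 gives: 5·α + (25/28)·β = 2;  (25/28)·α + (1829/784)·β = 61/14.
Δ = 5·(1829/784) − (25/28)² = 1065/98.
α = (2·(1829/784) − (25/28)·(61/14))/(1065/98) = 76/1065; β = (5·(61/14) − (25/28)·2)/(1065/98) = 392/213.
At x = 12: ŷ = (76/1065)·(1) + (392/213)·(1/12) = 718/3195.

ŷ = 0.2247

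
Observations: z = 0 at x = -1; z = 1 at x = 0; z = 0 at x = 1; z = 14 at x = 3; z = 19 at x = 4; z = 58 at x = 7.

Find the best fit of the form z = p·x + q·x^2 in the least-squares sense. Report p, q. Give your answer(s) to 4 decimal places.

p = 0.7902, q = 1.0690

Entries of AᵀA: Σx·x = 76, Σx·x^2 = 434, Σx^2·x^2 = 2740.
And Σx·z = 524, Σx^2·z = 3272.
Determinant 76·2740 − 434² = 19884.
p = (524·2740 − 434·3272)/19884 = 3928/4971; q = (76·3272 − 434·524)/19884 = 5314/4971.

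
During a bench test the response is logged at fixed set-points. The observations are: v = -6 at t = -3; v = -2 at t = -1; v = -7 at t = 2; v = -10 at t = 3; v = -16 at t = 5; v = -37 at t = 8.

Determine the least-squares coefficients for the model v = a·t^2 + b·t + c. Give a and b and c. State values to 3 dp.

a = -0.451, b = -0.573, c = -3.246

With design matrix A, AᵀA = [[4900, 644, 112]; [644, 112, 14]; [112, 14, 6]] and Aᵀv = [-2942, -400, -78]ᵀ.
Row-reducing yields a = -1231/2730, b = -782/1365, c = -211/65.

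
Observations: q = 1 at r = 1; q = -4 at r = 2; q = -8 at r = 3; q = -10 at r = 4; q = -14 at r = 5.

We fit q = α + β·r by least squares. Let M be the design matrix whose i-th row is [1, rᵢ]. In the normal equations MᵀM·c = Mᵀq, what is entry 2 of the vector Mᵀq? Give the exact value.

-141

Entry 2 ↔ basis r, so (Mᵀq)_{2} = Σᵢ (r)·qᵢ = (1)·(1) + (2)·(-4) + (3)·(-8) + (4)·(-10) + (5)·(-14) = -141.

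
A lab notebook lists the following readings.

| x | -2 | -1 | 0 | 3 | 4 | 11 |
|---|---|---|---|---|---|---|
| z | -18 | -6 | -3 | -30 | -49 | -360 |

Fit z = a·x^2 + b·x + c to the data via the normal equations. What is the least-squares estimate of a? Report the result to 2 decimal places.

Forming MᵀM = [[14995, 1413, 151]; [1413, 151, 15]; [151, 15, 6]] and Mᵀz = [-44692, -4204, -466]ᵀ gives MᵀM·[a, b, c]ᵀ = Mᵀz.
Solving the 3×3 system (Gaussian elimination) gives a = -891851/297530, b = 170203/297530, c = -544377/148765.

a = -3.00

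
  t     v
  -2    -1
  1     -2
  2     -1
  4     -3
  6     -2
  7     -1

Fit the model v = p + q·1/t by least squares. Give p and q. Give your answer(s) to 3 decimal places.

p = -1.531, q = -0.520

With design matrix M, MᵀM = [[6, 131/84]; [131/84, 11365/7056]] and Mᵀv = [-10, -271/84]ᵀ.
Eliminating q: (11365/7056)·(row 1) − (131/84)·(row 2) gives (51029/7056)·p = (11365/7056)·(-10) − (131/84)·(-271/84) = -78149/7056, so p = -78149/51029.
Then q = ((-271/84) − (131/84)·(-78149/51029))/(11365/7056) = -26544/51029.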